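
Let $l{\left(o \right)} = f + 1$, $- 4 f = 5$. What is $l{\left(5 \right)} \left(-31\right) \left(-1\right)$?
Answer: $- \frac{31}{4} \approx -7.75$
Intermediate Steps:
$f = - \frac{5}{4}$ ($f = \left(- \frac{1}{4}\right) 5 = - \frac{5}{4} \approx -1.25$)
$l{\left(o \right)} = - \frac{1}{4}$ ($l{\left(o \right)} = - \frac{5}{4} + 1 = - \frac{1}{4}$)
$l{\left(5 \right)} \left(-31\right) \left(-1\right) = \left(- \frac{1}{4}\right) \left(-31\right) \left(-1\right) = \frac{31}{4} \left(-1\right) = - \frac{31}{4}$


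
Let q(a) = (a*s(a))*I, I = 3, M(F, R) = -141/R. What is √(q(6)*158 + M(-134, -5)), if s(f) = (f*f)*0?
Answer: √705/5 ≈ 5.3104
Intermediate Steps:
s(f) = 0 (s(f) = f²*0 = 0)
q(a) = 0 (q(a) = (a*0)*3 = 0*3 = 0)
√(q(6)*158 + M(-134, -5)) = √(0*158 - 141/(-5)) = √(0 - 141*(-⅕)) = √(0 + 141/5) = √(141/5) = √705/5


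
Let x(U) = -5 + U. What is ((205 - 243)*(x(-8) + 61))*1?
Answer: -1824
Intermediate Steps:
((205 - 243)*(x(-8) + 61))*1 = ((205 - 243)*((-5 - 8) + 61))*1 = -38*(-13 + 61)*1 = -38*48*1 = -1824*1 = -1824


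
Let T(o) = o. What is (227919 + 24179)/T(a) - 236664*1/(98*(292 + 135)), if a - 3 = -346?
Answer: -15496310/20923 ≈ -740.63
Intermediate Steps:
a = -343 (a = 3 - 346 = -343)
(227919 + 24179)/T(a) - 236664*1/(98*(292 + 135)) = (227919 + 24179)/(-343) - 236664*1/(98*(292 + 135)) = 252098*(-1/343) - 236664/(98*427) = -36014/49 - 236664/41846 = -36014/49 - 236664*1/41846 = -36014/49 - 118332/20923 = -15496310/20923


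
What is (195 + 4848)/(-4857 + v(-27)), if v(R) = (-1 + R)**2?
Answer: -5043/4073 ≈ -1.2382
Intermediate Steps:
(195 + 4848)/(-4857 + v(-27)) = (195 + 4848)/(-4857 + (-1 - 27)**2) = 5043/(-4857 + (-28)**2) = 5043/(-4857 + 784) = 5043/(-4073) = 5043*(-1/4073) = -5043/4073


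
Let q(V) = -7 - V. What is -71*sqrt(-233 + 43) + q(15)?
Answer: -22 - 71*I*sqrt(190) ≈ -22.0 - 978.67*I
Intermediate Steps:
-71*sqrt(-233 + 43) + q(15) = -71*sqrt(-233 + 43) + (-7 - 1*15) = -71*I*sqrt(190) + (-7 - 15) = -71*I*sqrt(190) - 22 = -22 - 71*I*sqrt(190)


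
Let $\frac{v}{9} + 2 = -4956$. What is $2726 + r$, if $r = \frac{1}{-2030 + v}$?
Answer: $\frac{127173351}{46652} \approx 2726.0$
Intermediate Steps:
$v = -44622$ ($v = -18 + 9 \left(-4956\right) = -18 - 44604 = -44622$)
$r = - \frac{1}{46652}$ ($r = \frac{1}{-2030 - 44622} = \frac{1}{-46652} = - \frac{1}{46652} \approx -2.1435 \cdot 10^{-5}$)
$2726 + r = 2726 - \frac{1}{46652} = \frac{127173351}{46652}$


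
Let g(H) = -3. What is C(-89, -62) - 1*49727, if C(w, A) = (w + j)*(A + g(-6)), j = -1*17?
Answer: -42837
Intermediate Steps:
j = -17
C(w, A) = (-17 + w)*(-3 + A) (C(w, A) = (w - 17)*(A - 3) = (-17 + w)*(-3 + A))
C(-89, -62) - 1*49727 = (51 - 17*(-62) - 3*(-89) - 62*(-89)) - 1*49727 = (51 + 1054 + 267 + 5518) - 49727 = 6890 - 49727 = -42837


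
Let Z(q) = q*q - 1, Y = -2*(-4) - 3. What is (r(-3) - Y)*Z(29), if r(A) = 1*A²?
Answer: 3360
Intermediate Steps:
Y = 5 (Y = 8 - 3 = 5)
Z(q) = -1 + q² (Z(q) = q² - 1 = -1 + q²)
r(A) = A²
(r(-3) - Y)*Z(29) = ((-3)² - 1*5)*(-1 + 29²) = (9 - 5)*(-1 + 841) = 4*840 = 3360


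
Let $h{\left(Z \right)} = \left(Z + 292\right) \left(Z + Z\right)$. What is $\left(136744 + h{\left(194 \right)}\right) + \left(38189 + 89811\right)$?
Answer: $453312$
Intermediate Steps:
$h{\left(Z \right)} = 2 Z \left(292 + Z\right)$ ($h{\left(Z \right)} = \left(292 + Z\right) 2 Z = 2 Z \left(292 + Z\right)$)
$\left(136744 + h{\left(194 \right)}\right) + \left(38189 + 89811\right) = \left(136744 + 2 \cdot 194 \left(292 + 194\right)\right) + \left(38189 + 89811\right) = \left(136744 + 2 \cdot 194 \cdot 486\right) + 128000 = \left(136744 + 188568\right) + 128000 = 325312 + 128000 = 453312$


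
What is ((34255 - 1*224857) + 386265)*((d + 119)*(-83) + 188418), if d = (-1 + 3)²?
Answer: 34868907567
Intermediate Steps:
d = 4 (d = 2² = 4)
((34255 - 1*224857) + 386265)*((d + 119)*(-83) + 188418) = ((34255 - 1*224857) + 386265)*((4 + 119)*(-83) + 188418) = ((34255 - 224857) + 386265)*(123*(-83) + 188418) = (-190602 + 386265)*(-10209 + 188418) = 195663*178209 = 34868907567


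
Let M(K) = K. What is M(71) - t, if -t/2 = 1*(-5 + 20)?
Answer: 101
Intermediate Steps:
t = -30 (t = -2*(-5 + 20) = -2*15 = -30)
M(71) - t = 71 - 1*(-30) = 71 + 30 = 101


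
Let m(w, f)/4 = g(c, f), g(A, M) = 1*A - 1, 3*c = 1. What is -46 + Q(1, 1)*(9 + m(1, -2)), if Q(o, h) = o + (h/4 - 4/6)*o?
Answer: -1523/36 ≈ -42.306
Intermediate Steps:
c = 1/3 (c = (1/3)*1 = 1/3 ≈ 0.33333)
g(A, M) = -1 + A (g(A, M) = A - 1 = -1 + A)
m(w, f) = -8/3 (m(w, f) = 4*(-1 + 1/3) = 4*(-2/3) = -8/3)
Q(o, h) = o + o*(-2/3 + h/4) (Q(o, h) = o + (h*(1/4) - 4*1/6)*o = o + (h/4 - 2/3)*o = o + (-2/3 + h/4)*o = o + o*(-2/3 + h/4))
-46 + Q(1, 1)*(9 + m(1, -2)) = -46 + ((1/12)*1*(4 + 3*1))*(9 - 8/3) = -46 + ((1/12)*1*(4 + 3))*(19/3) = -46 + ((1/12)*1*7)*(19/3) = -46 + (7/12)*(19/3) = -46 + 133/36 = -1523/36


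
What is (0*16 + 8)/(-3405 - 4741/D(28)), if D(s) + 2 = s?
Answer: -208/93271 ≈ -0.0022301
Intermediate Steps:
D(s) = -2 + s
(0*16 + 8)/(-3405 - 4741/D(28)) = (0*16 + 8)/(-3405 - 4741/(-2 + 28)) = (0 + 8)/(-3405 - 4741/26) = 8/(-3405 - 4741/26) = 8/(-93271/26) = 8*(-26/93271) = -208/93271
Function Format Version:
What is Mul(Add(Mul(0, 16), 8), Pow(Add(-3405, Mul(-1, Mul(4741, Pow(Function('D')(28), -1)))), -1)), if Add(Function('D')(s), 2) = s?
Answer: Rational(-208, 93271) ≈ -0.0022301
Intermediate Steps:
Function('D')(s) = Add(-2, s)
Mul(Add(Mul(0, 16), 8), Pow(Add(-3405, Mul(-1, Mul(4741, Pow(Function('D')(28), -1)))), -1)) = Mul(Add(Mul(0, 16), 8), Pow(Add(-3405, Mul(-1, Mul(4741, Pow(Add(-2, 28), -1)))), -1)) = Mul(Add(0, 8), Pow(Add(-3405, Mul(-1, Mul(4741, Pow(26, -1)))), -1)) = Mul(8, Pow(Add(-3405, Mul(-1, Mul(4741, Rational(1, 26)))), -1)) = Mul(8, Pow(Add(-3405, Mul(-1, Rational(4741, 26))), -1)) = Mul(8, Pow(Add(-3405, Rational(-4741, 26)), -1)) = Mul(8, Pow(Rational(-93271, 26), -1)) = Mul(8, Rational(-26, 93271)) = Rational(-208, 93271)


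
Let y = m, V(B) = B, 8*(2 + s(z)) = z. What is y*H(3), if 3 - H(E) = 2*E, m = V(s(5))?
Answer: 33/8 ≈ 4.1250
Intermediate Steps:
s(z) = -2 + z/8
m = -11/8 (m = -2 + (⅛)*5 = -2 + 5/8 = -11/8 ≈ -1.3750)
y = -11/8 ≈ -1.3750
H(E) = 3 - 2*E
y*H(3) = -11*(3 - 2*3)/8 = -11*(3 - 6)/8 = -11/8*(-3) = 33/8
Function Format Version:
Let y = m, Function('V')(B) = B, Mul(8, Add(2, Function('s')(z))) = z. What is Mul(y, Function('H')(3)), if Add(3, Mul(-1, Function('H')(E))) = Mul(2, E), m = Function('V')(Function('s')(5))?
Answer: Rational(33, 8) ≈ 4.1250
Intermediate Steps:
Function('s')(z) = Add(-2, Mul(Rational(1, 8), z))
m = Rational(-11, 8) (m = Add(-2, Mul(Rational(1, 8), 5)) = Add(-2, Rational(5, 8)) = Rational(-11, 8) ≈ -1.3750)
y = Rational(-11, 8) ≈ -1.3750
Function('H')(E) = Add(3, Mul(-2, E)) (Function('H')(E) = Add(3, Mul(-1, Mul(2, E))) = Add(3, Mul(-2, E)))
Mul(y, Function('H')(3)) = Mul(Rational(-11, 8), Add(3, Mul(-2, 3))) = Mul(Rational(-11, 8), Add(3, -6)) = Mul(Rational(-11, 8), -3) = Rational(33, 8)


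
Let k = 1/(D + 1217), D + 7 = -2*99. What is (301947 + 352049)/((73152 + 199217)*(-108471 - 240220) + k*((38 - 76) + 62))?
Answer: -165460988/24028072601681 ≈ -6.8862e-6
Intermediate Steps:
D = -205 (D = -7 - 2*99 = -7 - 198 = -205)
k = 1/1012 (k = 1/(-205 + 1217) = 1/1012 ≈ 0.00098814)
(301947 + 352049)/((73152 + 199217)*(-108471 - 240220) + k*((38 - 76) + 62)) = (301947 + 352049)/((73152 + 199217)*(-108471 - 240220) + ((38 - 76) + 62)/1012) = 653996/(272369*(-348691) + (-38 + 62)/1012) = 653996/(-94972618979 + (1/1012)*24) = 653996/(-94972618979 + 6/253) = 653996/(-24028072601681/253) = 653996*(-253/24028072601681) = -165460988/24028072601681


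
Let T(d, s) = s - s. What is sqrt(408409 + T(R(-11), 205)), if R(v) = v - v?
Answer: sqrt(408409) ≈ 639.07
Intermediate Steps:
R(v) = 0
T(d, s) = 0
sqrt(408409 + T(R(-11), 205)) = sqrt(408409 + 0) = sqrt(408409)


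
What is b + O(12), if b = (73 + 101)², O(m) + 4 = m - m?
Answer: 30272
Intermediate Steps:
O(m) = -4 (O(m) = -4 + (m - m) = -4 + 0 = -4)
b = 30276 (b = 174² = 30276)
b + O(12) = 30276 - 4 = 30272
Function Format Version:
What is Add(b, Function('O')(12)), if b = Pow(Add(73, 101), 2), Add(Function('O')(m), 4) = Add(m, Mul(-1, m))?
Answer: 30272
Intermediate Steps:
Function('O')(m) = -4 (Function('O')(m) = Add(-4, Add(m, Mul(-1, m))) = Add(-4, 0) = -4)
b = 30276 (b = Pow(174, 2) = 30276)
Add(b, Function('O')(12)) = Add(30276, -4) = 30272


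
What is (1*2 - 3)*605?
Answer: -605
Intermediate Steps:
(1*2 - 3)*605 = (2 - 3)*605 = -1*605 = -605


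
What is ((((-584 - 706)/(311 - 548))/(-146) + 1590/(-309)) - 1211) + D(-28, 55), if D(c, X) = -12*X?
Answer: -1114454526/594001 ≈ -1876.2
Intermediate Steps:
((((-584 - 706)/(311 - 548))/(-146) + 1590/(-309)) - 1211) + D(-28, 55) = ((((-584 - 706)/(311 - 548))/(-146) + 1590/(-309)) - 1211) - 12*55 = ((-1290/(-237)*(-1/146) + 1590*(-1/309)) - 1211) - 660 = ((-1290*(-1/237)*(-1/146) - 530/103) - 1211) - 660 = (((430/79)*(-1/146) - 530/103) - 1211) - 660 = ((-215/5767 - 530/103) - 1211) - 660 = (-3078655/594001 - 1211) - 660 = -722413866/594001 - 660 = -1114454526/594001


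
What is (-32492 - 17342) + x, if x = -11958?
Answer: -61792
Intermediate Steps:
(-32492 - 17342) + x = (-32492 - 17342) - 11958 = -49834 - 11958 = -61792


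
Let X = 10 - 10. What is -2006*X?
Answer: 0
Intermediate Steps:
X = 0
-2006*X = -2006*0 = 0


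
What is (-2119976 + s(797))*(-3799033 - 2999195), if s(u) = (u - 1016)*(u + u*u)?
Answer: 961305401826120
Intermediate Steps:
s(u) = (-1016 + u)*(u + u**2)
(-2119976 + s(797))*(-3799033 - 2999195) = (-2119976 + 797*(-1016 + 797**2 - 1015*797))*(-3799033 - 2999195) = (-2119976 + 797*(-1016 + 635209 - 808955))*(-6798228) = (-2119976 + 797*(-174762))*(-6798228) = (-2119976 - 139285314)*(-6798228) = -141405290*(-6798228) = 961305401826120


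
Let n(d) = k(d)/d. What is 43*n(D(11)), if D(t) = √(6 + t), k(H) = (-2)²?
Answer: 172*√17/17 ≈ 41.716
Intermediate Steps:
k(H) = 4
n(d) = 4/d
43*n(D(11)) = 43*(4/(√(6 + 11))) = 43*(4/(√17)) = 43*(4*(√17/17)) = 43*(4*√17/17) = 172*√17/17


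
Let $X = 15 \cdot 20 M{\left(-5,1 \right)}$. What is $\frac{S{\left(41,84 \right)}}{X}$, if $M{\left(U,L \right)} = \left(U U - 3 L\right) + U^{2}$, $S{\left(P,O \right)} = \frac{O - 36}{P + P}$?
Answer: $\frac{2}{48175} \approx 4.1515 \cdot 10^{-5}$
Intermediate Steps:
$S{\left(P,O \right)} = \frac{-36 + O}{2 P}$
$M{\left(U,L \right)} = - 3 L + 2 U^{2}$ ($M{\left(U,L \right)} = \left(U^{2} - 3 L\right) + U^{2} = - 3 L + 2 U^{2}$)
$X = 14100$ ($X = 15 \cdot 20 \left(\left(-3\right) 1 + 2 \left(-5\right)^{2}\right) = 300 \left(-3 + 2 \cdot 25\right) = 300 \left(-3 + 50\right) = 300 \cdot 47 = 14100$)
$\frac{S{\left(41,84 \right)}}{X} = \frac{\frac{1}{2} \cdot \frac{1}{41} \left(-36 + 84\right)}{14100} = \frac{1}{2} \cdot \frac{1}{41} \cdot 48 \cdot \frac{1}{14100} = \frac{24}{41} \cdot \frac{1}{14100} = \frac{2}{48175}$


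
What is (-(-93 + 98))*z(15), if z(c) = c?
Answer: -75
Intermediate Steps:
(-(-93 + 98))*z(15) = -(-93 + 98)*15 = -1*5*15 = -5*15 = -75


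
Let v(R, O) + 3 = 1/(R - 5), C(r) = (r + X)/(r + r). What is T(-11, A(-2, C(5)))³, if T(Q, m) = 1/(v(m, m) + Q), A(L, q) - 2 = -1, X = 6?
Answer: -64/185193 ≈ -0.00034559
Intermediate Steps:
C(r) = (6 + r)/(2*r) (C(r) = (r + 6)/(r + r) = (6 + r)/((2*r)) = (6 + r)*(1/(2*r)) = (6 + r)/(2*r))
v(R, O) = -3 + 1/(-5 + R) (v(R, O) = -3 + 1/(R - 5) = -3 + 1/(-5 + R))
A(L, q) = 1 (A(L, q) = 2 - 1 = 1)
T(Q, m) = 1/(Q + (16 - 3*m)/(-5 + m)) (T(Q, m) = 1/((16 - 3*m)/(-5 + m) + Q) = 1/(Q + (16 - 3*m)/(-5 + m)))
T(-11, A(-2, C(5)))³ = ((-5 + 1)/(16 - 3*1 - 11*(-5 + 1)))³ = (-4/(16 - 3 - 11*(-4)))³ = (-4/(16 - 3 + 44))³ = (-4/57)³ = -64/185193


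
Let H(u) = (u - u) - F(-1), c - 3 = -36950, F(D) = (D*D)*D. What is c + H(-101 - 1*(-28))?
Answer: -36946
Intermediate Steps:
F(D) = D**3 (F(D) = D**2*D = D**3)
c = -36947 (c = 3 - 36950 = -36947)
H(u) = 1 (H(u) = (u - u) - 1*(-1)**3 = 0 - 1*(-1) = 0 + 1 = 1)
c + H(-101 - 1*(-28)) = -36947 + 1 = -36946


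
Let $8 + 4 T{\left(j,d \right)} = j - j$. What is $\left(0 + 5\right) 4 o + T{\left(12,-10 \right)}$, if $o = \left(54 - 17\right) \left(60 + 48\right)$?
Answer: $79918$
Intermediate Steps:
$o = 3996$ ($o = 37 \cdot 108 = 3996$)
$T{\left(j,d \right)} = -2$ ($T{\left(j,d \right)} = -2 + \frac{j - j}{4} = -2 + \frac{1}{4} \cdot 0 = -2 + 0 = -2$)
$\left(0 + 5\right) 4 o + T{\left(12,-10 \right)} = \left(0 + 5\right) 4 \cdot 3996 - 2 = 5 \cdot 4 \cdot 3996 - 2 = 20 \cdot 3996 - 2 = 79920 - 2 = 79918$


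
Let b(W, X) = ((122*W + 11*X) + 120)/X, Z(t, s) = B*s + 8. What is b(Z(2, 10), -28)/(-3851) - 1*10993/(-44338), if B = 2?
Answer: 47445581/170745638 ≈ 0.27787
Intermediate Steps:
Z(t, s) = 8 + 2*s (Z(t, s) = 2*s + 8 = 8 + 2*s)
b(W, X) = (120 + 11*X + 122*W)/X (b(W, X) = ((11*X + 122*W) + 120)/X = (120 + 11*X + 122*W)/X)
b(Z(2, 10), -28)/(-3851) - 1*10993/(-44338) = ((120 + 11*(-28) + 122*(8 + 2*10))/(-28))/(-3851) - 1*10993/(-44338) = -(120 - 308 + 122*(8 + 20))/28*(-1/3851) - 10993*(-1/44338) = -(120 - 308 + 122*28)/28*(-1/3851) + 10993/44338 = -(120 - 308 + 3416)/28*(-1/3851) + 10993/44338 = -1/28*3228*(-1/3851) + 10993/44338 = -807/7*(-1/3851) + 10993/44338 = 807/26957 + 10993/44338 = 47445581/170745638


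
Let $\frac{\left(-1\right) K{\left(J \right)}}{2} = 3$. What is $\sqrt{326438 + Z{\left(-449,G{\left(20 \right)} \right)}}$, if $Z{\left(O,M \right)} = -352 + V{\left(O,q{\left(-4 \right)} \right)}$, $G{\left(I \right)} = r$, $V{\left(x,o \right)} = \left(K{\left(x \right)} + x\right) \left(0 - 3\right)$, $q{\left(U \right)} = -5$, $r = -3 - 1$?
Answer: $23 \sqrt{619} \approx 572.23$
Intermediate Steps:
$K{\left(J \right)} = -6$ ($K{\left(J \right)} = \left(-2\right) 3 = -6$)
$r = -4$ ($r = -3 - 1 = -4$)
$V{\left(x,o \right)} = 18 - 3 x$ ($V{\left(x,o \right)} = \left(-6 + x\right) \left(0 - 3\right) = \left(-6 + x\right) \left(-3\right) = 18 - 3 x$)
$G{\left(I \right)} = -4$
$Z{\left(O,M \right)} = -334 - 3 O$ ($Z{\left(O,M \right)} = -352 - \left(-18 + 3 O\right) = -334 - 3 O$)
$\sqrt{326438 + Z{\left(-449,G{\left(20 \right)} \right)}} = \sqrt{326438 - -1013} = \sqrt{326438 + \left(-334 + 1347\right)} = \sqrt{326438 + 1013} = \sqrt{327451} = 23 \sqrt{619}$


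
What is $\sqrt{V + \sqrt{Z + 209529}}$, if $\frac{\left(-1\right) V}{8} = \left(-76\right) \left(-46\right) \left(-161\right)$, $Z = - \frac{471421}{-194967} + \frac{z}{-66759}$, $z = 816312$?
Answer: $\frac{\sqrt{8210416525984233792 + 900218 \sqrt{859575894865135591}}}{1350327} \approx 2122.1$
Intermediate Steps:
$Z = - \frac{6080109865}{619800093}$ ($Z = - \frac{471421}{-194967} + \frac{816312}{-66759} = \left(-471421\right) \left(- \frac{1}{194967}\right) + 816312 \left(- \frac{1}{66759}\right) = \frac{471421}{194967} - \frac{38872}{3179} = - \frac{6080109865}{619800093} \approx -9.8098$)
$V = 4502848$ ($V = - 8 \left(-76\right) \left(-46\right) \left(-161\right) = - 8 \cdot 3496 \left(-161\right) = \left(-8\right) \left(-562856\right) = 4502848$)
$\sqrt{V + \sqrt{Z + 209529}} = \sqrt{4502848 + \sqrt{- \frac{6080109865}{619800093} + 209529}} = \sqrt{4502848 + \sqrt{\frac{129860013576332}{619800093}}} = \sqrt{4502848 + \frac{2 \sqrt{859575894865135591}}{4050981}}$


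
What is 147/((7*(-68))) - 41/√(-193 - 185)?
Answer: -21/68 + 41*I*√42/126 ≈ -0.30882 + 2.1088*I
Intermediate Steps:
147/((7*(-68))) - 41/√(-193 - 185) = 147/(-476) - 41*(-I*√42/126) = 147*(-1/476) - 41*(-I*√42/126) = -21/68 - (-41)*I*√42/126 = -21/68 + 41*I*√42/126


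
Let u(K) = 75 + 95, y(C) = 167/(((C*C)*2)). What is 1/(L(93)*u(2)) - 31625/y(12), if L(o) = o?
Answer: -143997479833/2640270 ≈ -54539.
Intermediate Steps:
y(C) = 167/(2*C²) (y(C) = 167/((C²*2)) = 167/((2*C²)) = 167*(1/(2*C²)) = 167/(2*C²))
u(K) = 170
1/(L(93)*u(2)) - 31625/y(12) = 1/(93*170) - 31625/((167/2)/12²) = (1/93)*(1/170) - 31625/((167/2)*(1/144)) = 1/15810 - 31625/167/288 = 1/15810 - 31625*288/167 = 1/15810 - 9108000/167 = -143997479833/2640270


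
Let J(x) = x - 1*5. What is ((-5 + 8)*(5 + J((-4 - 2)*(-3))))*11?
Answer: 594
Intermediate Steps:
J(x) = -5 + x (J(x) = x - 5 = -5 + x)
((-5 + 8)*(5 + J((-4 - 2)*(-3))))*11 = ((-5 + 8)*(5 + (-5 + (-4 - 2)*(-3))))*11 = (3*(5 + (-5 - 6*(-3))))*11 = (3*(5 + (-5 + 18)))*11 = (3*(5 + 13))*11 = (3*18)*11 = 54*11 = 594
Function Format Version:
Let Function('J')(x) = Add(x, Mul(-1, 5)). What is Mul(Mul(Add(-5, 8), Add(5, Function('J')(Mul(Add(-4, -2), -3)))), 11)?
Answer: 594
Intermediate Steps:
Function('J')(x) = Add(-5, x) (Function('J')(x) = Add(x, -5) = Add(-5, x))
Mul(Mul(Add(-5, 8), Add(5, Function('J')(Mul(Add(-4, -2), -3)))), 11) = Mul(Mul(Add(-5, 8), Add(5, Add(-5, Mul(Add(-4, -2), -3)))), 11) = Mul(Mul(3, Add(5, Add(-5, Mul(-6, -3)))), 11) = Mul(Mul(3, Add(5, Add(-5, 18))), 11) = Mul(Mul(3, Add(5, 13)), 11) = Mul(Mul(3, 18), 11) = Mul(54, 11) = 594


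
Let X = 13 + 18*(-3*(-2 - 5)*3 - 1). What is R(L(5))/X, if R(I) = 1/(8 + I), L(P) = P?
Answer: 1/14677 ≈ 6.8134e-5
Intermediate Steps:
X = 1129 (X = 13 + 18*(-3*(-7)*3 - 1) = 13 + 18*(21*3 - 1) = 13 + 18*(63 - 1) = 13 + 18*62 = 13 + 1116 = 1129)
R(L(5))/X = 1/((8 + 5)*1129) = (1/1129)/13 = (1/13)*(1/1129) = 1/14677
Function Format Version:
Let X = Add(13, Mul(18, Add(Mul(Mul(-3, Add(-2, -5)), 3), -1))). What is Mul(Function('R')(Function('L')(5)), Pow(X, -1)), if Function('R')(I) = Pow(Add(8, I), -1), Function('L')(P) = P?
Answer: Rational(1, 14677) ≈ 6.8134e-5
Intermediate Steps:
X = 1129 (X = Add(13, Mul(18, Add(Mul(Mul(-3, -7), 3), -1))) = Add(13, Mul(18, Add(Mul(21, 3), -1))) = Add(13, Mul(18, Add(63, -1))) = Add(13, Mul(18, 62)) = Add(13, 1116) = 1129)
Mul(Function('R')(Function('L')(5)), Pow(X, -1)) = Mul(Pow(Add(8, 5), -1), Pow(1129, -1)) = Mul(Pow(13, -1), Rational(1, 1129)) = Mul(Rational(1, 13), Rational(1, 1129)) = Rational(1, 14677)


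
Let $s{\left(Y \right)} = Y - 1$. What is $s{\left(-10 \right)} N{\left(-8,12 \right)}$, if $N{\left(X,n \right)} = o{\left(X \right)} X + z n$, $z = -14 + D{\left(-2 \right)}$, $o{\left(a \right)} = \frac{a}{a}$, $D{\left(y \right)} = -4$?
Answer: $2464$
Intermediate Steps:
$o{\left(a \right)} = 1$
$z = -18$ ($z = -14 - 4 = -18$)
$s{\left(Y \right)} = -1 + Y$
$N{\left(X,n \right)} = X - 18 n$ ($N{\left(X,n \right)} = 1 X - 18 n = X - 18 n$)
$s{\left(-10 \right)} N{\left(-8,12 \right)} = \left(-1 - 10\right) \left(-8 - 216\right) = - 11 \left(-8 - 216\right) = \left(-11\right) \left(-224\right) = 2464$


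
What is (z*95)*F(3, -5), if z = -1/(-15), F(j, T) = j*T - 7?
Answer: -418/3 ≈ -139.33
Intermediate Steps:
F(j, T) = -7 + T*j (F(j, T) = T*j - 7 = -7 + T*j)
z = 1/15 (z = -1*(-1/15) = 1/15 ≈ 0.066667)
(z*95)*F(3, -5) = ((1/15)*95)*(-7 - 5*3) = 19*(-7 - 15)/3 = (19/3)*(-22) = -418/3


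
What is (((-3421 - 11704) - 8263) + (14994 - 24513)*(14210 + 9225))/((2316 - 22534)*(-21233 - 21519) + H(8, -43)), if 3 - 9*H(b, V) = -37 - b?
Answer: -669303459/2593079824 ≈ -0.25811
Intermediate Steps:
H(b, V) = 40/9 + b/9 (H(b, V) = ⅓ - (-37 - b)/9 = ⅓ + (37/9 + b/9) = 40/9 + b/9)
(((-3421 - 11704) - 8263) + (14994 - 24513)*(14210 + 9225))/((2316 - 22534)*(-21233 - 21519) + H(8, -43)) = (((-3421 - 11704) - 8263) + (14994 - 24513)*(14210 + 9225))/((2316 - 22534)*(-21233 - 21519) + (40/9 + (⅑)*8)) = ((-15125 - 8263) - 9519*23435)/(-20218*(-42752) + (40/9 + 8/9)) = (-23388 - 223077765)/(864359936 + 16/3) = -223101153/2593079824/3 = -223101153*3/2593079824 = -669303459/2593079824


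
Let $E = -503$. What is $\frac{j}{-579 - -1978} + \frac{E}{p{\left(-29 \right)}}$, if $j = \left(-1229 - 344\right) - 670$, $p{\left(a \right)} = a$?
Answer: $\frac{638650}{40571} \approx 15.742$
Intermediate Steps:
$j = -2243$ ($j = -1573 - 670 = -2243$)
$\frac{j}{-579 - -1978} + \frac{E}{p{\left(-29 \right)}} = - \frac{2243}{-579 - -1978} - \frac{503}{-29} = - \frac{2243}{-579 + 1978} - - \frac{503}{29} = - \frac{2243}{1399} + \frac{503}{29} = \frac{638650}{40571}$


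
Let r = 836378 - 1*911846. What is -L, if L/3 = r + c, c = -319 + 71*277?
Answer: 168360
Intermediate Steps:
c = 19348 (c = -319 + 19667 = 19348)
r = -75468 (r = 836378 - 911846 = -75468)
L = -168360 (L = 3*(-75468 + 19348) = 3*(-56120) = -168360)
-L = -1*(-168360) = 168360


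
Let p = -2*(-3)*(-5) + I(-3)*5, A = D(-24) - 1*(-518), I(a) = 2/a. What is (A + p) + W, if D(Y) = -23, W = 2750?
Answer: 9635/3 ≈ 3211.7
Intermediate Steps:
A = 495 (A = -23 - 1*(-518) = -23 + 518 = 495)
p = -100/3 (p = -2*(-3)*(-5) + (2/(-3))*5 = 6*(-5) + (2*(-1/3))*5 = -30 - 2/3*5 = -30 - 10/3 = -100/3 ≈ -33.333)
(A + p) + W = (495 - 100/3) + 2750 = 1385/3 + 2750 = 9635/3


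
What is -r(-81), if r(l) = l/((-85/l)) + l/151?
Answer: 997596/12835 ≈ 77.725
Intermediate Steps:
r(l) = -l²/85 + l/151 (r(l) = l*(-l/85) + l*(1/151) = -l²/85 + l/151)
-r(-81) = -(-81)*(85 - 151*(-81))/12835 = -(-81)*(85 + 12231)/12835 = -(-81)*12316/12835 = -1*(-997596/12835) = 997596/12835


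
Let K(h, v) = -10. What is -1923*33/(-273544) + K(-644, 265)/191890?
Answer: 39272297/169323736 ≈ 0.23194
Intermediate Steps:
-1923*33/(-273544) + K(-644, 265)/191890 = -1923*33/(-273544) - 10/191890 = -63459*(-1/273544) - 10*1/191890 = 63459/273544 - 1/19189 = 39272297/169323736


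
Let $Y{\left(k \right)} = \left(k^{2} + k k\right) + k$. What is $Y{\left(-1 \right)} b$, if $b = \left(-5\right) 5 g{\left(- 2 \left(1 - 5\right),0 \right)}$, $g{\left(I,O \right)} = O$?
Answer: $0$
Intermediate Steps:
$Y{\left(k \right)} = k + 2 k^{2}$ ($Y{\left(k \right)} = \left(k^{2} + k^{2}\right) + k = 2 k^{2} + k = k + 2 k^{2}$)
$b = 0$ ($b = \left(-5\right) 5 \cdot 0 = \left(-25\right) 0 = 0$)
$Y{\left(-1 \right)} b = - (1 + 2 \left(-1\right)) 0 = - (1 - 2) 0 = \left(-1\right) \left(-1\right) 0 = 1 \cdot 0 = 0$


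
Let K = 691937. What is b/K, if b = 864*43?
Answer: 37152/691937 ≈ 0.053693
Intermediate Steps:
b = 37152
b/K = 37152/691937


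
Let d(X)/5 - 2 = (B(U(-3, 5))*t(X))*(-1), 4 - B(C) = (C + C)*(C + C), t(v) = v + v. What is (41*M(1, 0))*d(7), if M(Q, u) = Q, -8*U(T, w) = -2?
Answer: -20705/2 ≈ -10353.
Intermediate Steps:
t(v) = 2*v
U(T, w) = ¼ (U(T, w) = -⅛*(-2) = ¼)
B(C) = 4 - 4*C² (B(C) = 4 - (C + C)*(C + C) = 4 - 2*C*2*C = 4 - 4*C²)
d(X) = 10 - 75*X/2 (d(X) = 10 + 5*(((4 - 4*(¼)²)*(2*X))*(-1)) = 10 + 5*(((4 - 4*1/16)*(2*X))*(-1)) = 10 + 5*(((4 - ¼)*(2*X))*(-1)) = 10 + 5*((15*(2*X)/4)*(-1)) = 10 + 5*((15*X/2)*(-1)) = 10 + 5*(-15*X/2) = 10 - 75*X/2)
(41*M(1, 0))*d(7) = (41*1)*(10 - 75/2*7) = 41*(10 - 525/2) = 41*(-505/2) = -20705/2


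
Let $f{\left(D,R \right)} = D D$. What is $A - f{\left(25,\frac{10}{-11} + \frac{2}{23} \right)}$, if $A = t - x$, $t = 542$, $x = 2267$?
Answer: $-2350$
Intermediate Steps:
$f{\left(D,R \right)} = D^{2}$
$A = -1725$ ($A = 542 - 2267 = -1725$)
$A - f{\left(25,\frac{10}{-11} + \frac{2}{23} \right)} = -1725 - 25^{2} = -1725 - 625 = -2350$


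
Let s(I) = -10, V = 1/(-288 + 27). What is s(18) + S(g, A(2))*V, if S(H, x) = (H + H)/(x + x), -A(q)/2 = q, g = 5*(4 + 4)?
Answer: -2600/261 ≈ -9.9617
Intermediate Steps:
V = -1/261 (V = 1/(-261) = -1/261 ≈ -0.0038314)
g = 40 (g = 5*8 = 40)
A(q) = -2*q
S(H, x) = H/x (S(H, x) = (2*H)/((2*x)) = (2*H)*(1/(2*x)) = H/x)
s(18) + S(g, A(2))*V = -10 + (40/((-2*2)))*(-1/261) = -10 + (40/(-4))*(-1/261) = -10 + (40*(-¼))*(-1/261) = -10 - 10*(-1/261) = -10 + 10/261 = -2600/261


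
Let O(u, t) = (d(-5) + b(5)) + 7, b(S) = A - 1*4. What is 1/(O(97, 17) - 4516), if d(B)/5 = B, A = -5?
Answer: -1/4543 ≈ -0.00022012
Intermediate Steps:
d(B) = 5*B
b(S) = -9 (b(S) = -5 - 1*4 = -5 - 4 = -9)
O(u, t) = -27 (O(u, t) = (5*(-5) - 9) + 7 = (-25 - 9) + 7 = -34 + 7 = -27)
1/(O(97, 17) - 4516) = 1/(-27 - 4516) = 1/(-4543) = -1/4543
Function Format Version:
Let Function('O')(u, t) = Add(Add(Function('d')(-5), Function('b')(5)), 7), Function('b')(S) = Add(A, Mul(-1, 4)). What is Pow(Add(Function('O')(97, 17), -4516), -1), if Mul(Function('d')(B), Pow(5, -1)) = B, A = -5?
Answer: Rational(-1, 4543) ≈ -0.00022012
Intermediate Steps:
Function('d')(B) = Mul(5, B)
Function('b')(S) = -9 (Function('b')(S) = Add(-5, Mul(-1, 4)) = Add(-5, -4) = -9)
Function('O')(u, t) = -27 (Function('O')(u, t) = Add(Add(Mul(5, -5), -9), 7) = Add(Add(-25, -9), 7) = Add(-34, 7) = -27)
Pow(Add(Function('O')(97, 17), -4516), -1) = Pow(Add(-27, -4516), -1) = Pow(-4543, -1) = Rational(-1, 4543)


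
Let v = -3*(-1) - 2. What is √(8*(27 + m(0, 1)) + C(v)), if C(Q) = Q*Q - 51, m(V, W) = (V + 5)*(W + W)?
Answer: √246 ≈ 15.684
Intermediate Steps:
m(V, W) = 2*W*(5 + V) (m(V, W) = (5 + V)*(2*W) = 2*W*(5 + V))
v = 1 (v = 3 - 2 = 1)
C(Q) = -51 + Q² (C(Q) = Q² - 51 = -51 + Q²)
√(8*(27 + m(0, 1)) + C(v)) = √(8*(27 + 2*1*(5 + 0)) + (-51 + 1²)) = √(8*(27 + 2*1*5) + (-51 + 1)) = √(8*(27 + 10) - 50) = √(8*37 - 50) = √(296 - 50) = √246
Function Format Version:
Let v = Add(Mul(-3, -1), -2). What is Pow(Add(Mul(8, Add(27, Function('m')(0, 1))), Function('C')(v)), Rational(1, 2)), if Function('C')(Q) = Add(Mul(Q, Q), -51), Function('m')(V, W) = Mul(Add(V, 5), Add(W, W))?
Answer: Pow(246, Rational(1, 2)) ≈ 15.684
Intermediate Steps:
Function('m')(V, W) = Mul(2, W, Add(5, V)) (Function('m')(V, W) = Mul(Add(5, V), Mul(2, W)) = Mul(2, W, Add(5, V)))
v = 1 (v = Add(3, -2) = 1)
Function('C')(Q) = Add(-51, Pow(Q, 2)) (Function('C')(Q) = Add(Pow(Q, 2), -51) = Add(-51, Pow(Q, 2)))
Pow(Add(Mul(8, Add(27, Function('m')(0, 1))), Function('C')(v)), Rational(1, 2)) = Pow(Add(Mul(8, Add(27, Mul(2, 1, Add(5, 0)))), Add(-51, Pow(1, 2))), Rational(1, 2)) = Pow(Add(Mul(8, Add(27, Mul(2, 1, 5))), Add(-51, 1)), Rational(1, 2)) = Pow(Add(Mul(8, Add(27, 10)), -50), Rational(1, 2)) = Pow(Add(Mul(8, 37), -50), Rational(1, 2)) = Pow(Add(296, -50), Rational(1, 2)) = Pow(246, Rational(1, 2))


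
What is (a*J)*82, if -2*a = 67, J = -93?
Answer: 255471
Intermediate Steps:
a = -67/2 (a = -1/2*67 = -67/2 ≈ -33.500)
(a*J)*82 = -67/2*(-93)*82 = (6231/2)*82 = 255471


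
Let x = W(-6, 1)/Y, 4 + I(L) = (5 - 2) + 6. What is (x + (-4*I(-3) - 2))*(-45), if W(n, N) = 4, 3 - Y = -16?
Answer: 18630/19 ≈ 980.53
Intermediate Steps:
Y = 19 (Y = 3 - 1*(-16) = 3 + 16 = 19)
I(L) = 5 (I(L) = -4 + ((5 - 2) + 6) = -4 + (3 + 6) = -4 + 9 = 5)
x = 4/19 ≈ 0.21053
(x + (-4*I(-3) - 2))*(-45) = (4/19 + (-4*5 - 2))*(-45) = (4/19 + (-20 - 2))*(-45) = (4/19 - 22)*(-45) = -414/19*(-45) = 18630/19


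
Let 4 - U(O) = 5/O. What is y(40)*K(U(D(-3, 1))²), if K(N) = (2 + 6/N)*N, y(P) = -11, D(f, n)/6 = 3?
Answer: -60071/162 ≈ -370.81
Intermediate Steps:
D(f, n) = 18 (D(f, n) = 6*3 = 18)
U(O) = 4 - 5/O
K(N) = N*(2 + 6/N)
y(40)*K(U(D(-3, 1))²) = -11*(6 + 2*(4 - 5/18)²) = -11*(6 + 2*(67/18)²) = -11*(6 + 2*(4489/324)) = -11*(6 + 4489/162) = -11*5461/162 = -60071/162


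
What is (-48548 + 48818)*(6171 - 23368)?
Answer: -4643190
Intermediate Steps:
(-48548 + 48818)*(6171 - 23368) = 270*(-17197) = -4643190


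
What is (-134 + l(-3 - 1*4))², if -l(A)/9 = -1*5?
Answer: 7921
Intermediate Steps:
l(A) = 45 (l(A) = -(-9)*5 = -9*(-5) = 45)
(-134 + l(-3 - 1*4))² = (-134 + 45)² = (-89)² = 7921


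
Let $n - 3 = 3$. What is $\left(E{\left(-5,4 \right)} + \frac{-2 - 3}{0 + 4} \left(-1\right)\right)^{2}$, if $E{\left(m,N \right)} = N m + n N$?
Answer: $\frac{441}{16} \approx 27.563$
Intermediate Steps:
$n = 6$ ($n = 3 + 3 = 6$)
$E{\left(m,N \right)} = 6 N + N m$ ($E{\left(m,N \right)} = N m + 6 N = 6 N + N m$)
$\left(E{\left(-5,4 \right)} + \frac{-2 - 3}{0 + 4} \left(-1\right)\right)^{2} = \left(4 \left(6 - 5\right) + \frac{-2 - 3}{0 + 4} \left(-1\right)\right)^{2} = \left(4 \cdot 1 + - \frac{5}{4} \left(-1\right)\right)^{2} = \left(4 + \left(-5\right) \frac{1}{4} \left(-1\right)\right)^{2} = \left(4 - - \frac{5}{4}\right)^{2} = \left(4 + \frac{5}{4}\right)^{2} = \left(\frac{21}{4}\right)^{2} = \frac{441}{16}$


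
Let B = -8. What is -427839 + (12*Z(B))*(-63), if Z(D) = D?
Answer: -421791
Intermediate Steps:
-427839 + (12*Z(B))*(-63) = -427839 + (12*(-8))*(-63) = -427839 - 96*(-63) = -427839 + 6048 = -421791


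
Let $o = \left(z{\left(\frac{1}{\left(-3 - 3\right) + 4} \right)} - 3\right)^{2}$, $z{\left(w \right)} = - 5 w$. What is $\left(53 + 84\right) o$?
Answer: $\frac{137}{4} \approx 34.25$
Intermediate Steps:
$o = \frac{1}{4}$ ($o = \left(- \frac{5}{\left(-3 - 3\right) + 4} - 3\right)^{2} = \left(- \frac{5}{-6 + 4} - 3\right)^{2} = \left(- \frac{5}{-2} - 3\right)^{2} = \left(\left(-5\right) \left(- \frac{1}{2}\right) - 3\right)^{2} = \left(\frac{5}{2} - 3\right)^{2} = \left(- \frac{1}{2}\right)^{2} = \frac{1}{4} \approx 0.25$)
$\left(53 + 84\right) o = \left(53 + 84\right) \frac{1}{4} = 137 \cdot \frac{1}{4} = \frac{137}{4}$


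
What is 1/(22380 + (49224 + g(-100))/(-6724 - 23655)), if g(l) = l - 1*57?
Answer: 30379/679832953 ≈ 4.4686e-5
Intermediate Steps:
g(l) = -57 + l (g(l) = l - 57 = -57 + l)
1/(22380 + (49224 + g(-100))/(-6724 - 23655)) = 1/(22380 + (49224 + (-57 - 100))/(-6724 - 23655)) = 1/(22380 + (49224 - 157)/(-30379)) = 1/(22380 + 49067*(-1/30379)) = 1/(22380 - 49067/30379) = 1/(679832953/30379) = 30379/679832953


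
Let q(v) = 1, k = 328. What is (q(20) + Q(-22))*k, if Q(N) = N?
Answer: -6888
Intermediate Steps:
(q(20) + Q(-22))*k = (1 - 22)*328 = -21*328 = -6888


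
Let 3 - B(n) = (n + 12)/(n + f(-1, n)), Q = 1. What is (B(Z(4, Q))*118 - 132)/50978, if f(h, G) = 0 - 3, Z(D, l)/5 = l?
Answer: -11/718 ≈ -0.015320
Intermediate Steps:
Z(D, l) = 5*l
f(h, G) = -3
B(n) = 3 - (12 + n)/(-3 + n) (B(n) = 3 - (n + 12)/(n - 3) = 3 - (12 + n)/(-3 + n))
(B(Z(4, Q))*118 - 132)/50978 = (((-21 + 2*(5*1))/(-3 + 5*1))*118 - 132)/50978 = (((-21 + 2*5)/(-3 + 5))*118 - 132)*(1/50978) = (((-21 + 10)/2)*118 - 132)*(1/50978) = (((½)*(-11))*118 - 132)*(1/50978) = (-11/2*118 - 132)*(1/50978) = (-649 - 132)*(1/50978) = -781*1/50978 = -11/718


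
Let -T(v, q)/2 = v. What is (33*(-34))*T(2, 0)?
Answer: 4488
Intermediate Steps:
T(v, q) = -2*v
(33*(-34))*T(2, 0) = (33*(-34))*(-2*2) = -1122*(-4) = 4488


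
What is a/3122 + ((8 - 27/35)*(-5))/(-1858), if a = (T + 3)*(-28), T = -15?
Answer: 368563/2900338 ≈ 0.12708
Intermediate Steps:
a = 336 (a = (-15 + 3)*(-28) = -12*(-28) = 336)
a/3122 + ((8 - 27/35)*(-5))/(-1858) = 336/3122 + ((8 - 27/35)*(-5))/(-1858) = 336*(1/3122) + ((8 - 27*1/35)*(-5))*(-1/1858) = 24/223 + ((8 - 27/35)*(-5))*(-1/1858) = 24/223 + ((253/35)*(-5))*(-1/1858) = 24/223 - 253/7*(-1/1858) = 24/223 + 253/13006 = 368563/2900338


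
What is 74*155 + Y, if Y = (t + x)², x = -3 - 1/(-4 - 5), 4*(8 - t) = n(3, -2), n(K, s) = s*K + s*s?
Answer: 3726481/324 ≈ 11501.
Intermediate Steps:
n(K, s) = s² + K*s (n(K, s) = K*s + s² = s² + K*s)
t = 17/2 (t = 8 - (-1)*(3 - 2)/2 = 8 - (-1)/2 = 8 - ¼*(-2) = 8 + ½ = 17/2 ≈ 8.5000)
x = -26/9 (x = -3 - 1/(-9) = -3 - 1*(-⅑) = -3 + ⅑ = -26/9 ≈ -2.8889)
Y = 10201/324 (Y = (17/2 - 26/9)² = (101/18)² = 10201/324 ≈ 31.485)
74*155 + Y = 74*155 + 10201/324 = 11470 + 10201/324 = 3726481/324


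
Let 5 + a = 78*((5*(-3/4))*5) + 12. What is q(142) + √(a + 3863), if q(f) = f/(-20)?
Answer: -71/10 + 3*√1070/2 ≈ 41.966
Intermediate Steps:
q(f) = -f/20 (q(f) = f*(-1/20) = -f/20)
a = -2911/2 (a = -5 + (78*((5*(-3/4))*5) + 12) = -5 + (78*((5*(-3*¼))*5) + 12) = -5 + (78*((5*(-¾))*5) + 12) = -5 + (78*(-15/4*5) + 12) = -5 + (78*(-75/4) + 12) = -5 + (-2925/2 + 12) = -5 - 2901/2 = -2911/2 ≈ -1455.5)
q(142) + √(a + 3863) = -1/20*142 + √(-2911/2 + 3863) = -71/10 + √(4815/2) = -71/10 + 3*√1070/2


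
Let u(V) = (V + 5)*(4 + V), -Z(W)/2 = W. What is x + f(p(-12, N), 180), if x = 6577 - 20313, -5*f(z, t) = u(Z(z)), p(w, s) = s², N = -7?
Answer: -77422/5 ≈ -15484.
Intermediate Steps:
Z(W) = -2*W
u(V) = (4 + V)*(5 + V) (u(V) = (5 + V)*(4 + V) = (4 + V)*(5 + V))
f(z, t) = -4 - 4*z²/5 + 18*z/5 (f(z, t) = -(20 + (-2*z)² + 9*(-2*z))/5 = -(20 + 4*z² - 18*z)/5 = -(20 - 18*z + 4*z²)/5 = -4 - 4*z²/5 + 18*z/5)
x = -13736
x + f(p(-12, N), 180) = -13736 + (-4 - 4*((-7)²)²/5 + (18/5)*(-7)²) = -13736 + (-4 - ⅘*49² + (18/5)*49) = -13736 + (-4 - ⅘*2401 + 882/5) = -13736 + (-4 - 9604/5 + 882/5) = -13736 - 8742/5 = -77422/5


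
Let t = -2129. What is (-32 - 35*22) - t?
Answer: 1327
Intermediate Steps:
(-32 - 35*22) - t = (-32 - 35*22) - 1*(-2129) = (-32 - 770) + 2129 = -802 + 2129 = 1327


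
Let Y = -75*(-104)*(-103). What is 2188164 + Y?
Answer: 1384764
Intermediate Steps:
Y = -803400 (Y = 7800*(-103) = -803400)
2188164 + Y = 2188164 - 803400 = 1384764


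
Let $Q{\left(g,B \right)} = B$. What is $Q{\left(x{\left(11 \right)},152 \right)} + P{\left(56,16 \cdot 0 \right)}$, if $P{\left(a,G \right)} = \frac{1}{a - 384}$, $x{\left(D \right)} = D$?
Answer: $\frac{49855}{328} \approx 152.0$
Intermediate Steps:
$P{\left(a,G \right)} = \frac{1}{-384 + a}$
$Q{\left(x{\left(11 \right)},152 \right)} + P{\left(56,16 \cdot 0 \right)} = 152 + \frac{1}{-384 + 56} = 152 + \frac{1}{-328} = 152 - \frac{1}{328} = \frac{49855}{328}$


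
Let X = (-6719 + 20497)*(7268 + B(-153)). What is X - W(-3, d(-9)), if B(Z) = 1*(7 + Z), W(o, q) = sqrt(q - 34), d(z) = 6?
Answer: 98126916 - 2*I*sqrt(7) ≈ 9.8127e+7 - 5.2915*I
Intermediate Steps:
W(o, q) = sqrt(-34 + q)
B(Z) = 7 + Z
X = 98126916 (X = (-6719 + 20497)*(7268 + (7 - 153)) = 13778*(7268 - 146) = 13778*7122 = 98126916)
X - W(-3, d(-9)) = 98126916 - sqrt(-34 + 6) = 98126916 - sqrt(-28) = 98126916 - 2*I*sqrt(7)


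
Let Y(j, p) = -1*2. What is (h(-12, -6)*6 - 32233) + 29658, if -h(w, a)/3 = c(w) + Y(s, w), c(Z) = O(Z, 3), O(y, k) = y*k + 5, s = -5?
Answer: -1981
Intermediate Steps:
Y(j, p) = -2
O(y, k) = 5 + k*y (O(y, k) = k*y + 5 = 5 + k*y)
c(Z) = 5 + 3*Z
h(w, a) = -9 - 9*w (h(w, a) = -3*((5 + 3*w) - 2) = -3*(3 + 3*w) = -9 - 9*w)
(h(-12, -6)*6 - 32233) + 29658 = ((-9 - 9*(-12))*6 - 32233) + 29658 = ((-9 + 108)*6 - 32233) + 29658 = (99*6 - 32233) + 29658 = (594 - 32233) + 29658 = -31639 + 29658 = -1981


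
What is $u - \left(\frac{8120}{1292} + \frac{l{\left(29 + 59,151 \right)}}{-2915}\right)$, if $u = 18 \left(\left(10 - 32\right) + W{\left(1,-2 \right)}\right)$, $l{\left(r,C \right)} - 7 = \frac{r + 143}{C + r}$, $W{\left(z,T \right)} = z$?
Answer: $- \frac{86474713948}{225029255} \approx -384.28$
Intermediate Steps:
$l{\left(r,C \right)} = 7 + \frac{143 + r}{C + r}$ ($l{\left(r,C \right)} = 7 + \frac{r + 143}{C + r} = 7 + \frac{143 + r}{C + r}$)
$u = -378$ ($u = 18 \left(\left(10 - 32\right) + 1\right) = 18 \left(-22 + 1\right) = 18 \left(-21\right) = -378$)
$u - \left(\frac{8120}{1292} + \frac{l{\left(29 + 59,151 \right)}}{-2915}\right) = -378 - \left(\frac{8120}{1292} + \frac{\frac{1}{151 + \left(29 + 59\right)} \left(143 + 7 \cdot 151 + 8 \left(29 + 59\right)\right)}{-2915}\right) = -378 - \left(8120 \cdot \frac{1}{1292} + \frac{143 + 1057 + 8 \cdot 88}{151 + 88} \left(- \frac{1}{2915}\right)\right) = -378 - \left(\frac{2030}{323} + \frac{143 + 1057 + 704}{239} \left(- \frac{1}{2915}\right)\right) = -378 - \left(\frac{2030}{323} + \frac{1}{239} \cdot 1904 \left(- \frac{1}{2915}\right)\right) = -378 - \left(\frac{2030}{323} + \frac{1904}{239} \left(- \frac{1}{2915}\right)\right) = -378 - \left(\frac{2030}{323} - \frac{1904}{696685}\right) = -378 - \frac{1413655558}{225029255} = - \frac{86474713948}{225029255}$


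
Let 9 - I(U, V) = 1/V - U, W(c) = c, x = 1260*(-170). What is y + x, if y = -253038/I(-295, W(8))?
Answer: -162759832/763 ≈ -2.1332e+5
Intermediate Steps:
x = -214200
I(U, V) = 9 + U - 1/V (I(U, V) = 9 - (1/V - U) = 9 + (U - 1/V) = 9 + U - 1/V)
y = 674768/763 (y = -253038/(9 - 295 - 1/8) = -253038/(9 - 295 - 1*⅛) = -253038/(9 - 295 - ⅛) = -253038/(-2289/8) = -253038*(-8/2289) = 674768/763 ≈ 884.36)
y + x = 674768/763 - 214200 = -162759832/763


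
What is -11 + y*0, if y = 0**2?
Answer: -11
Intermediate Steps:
y = 0
-11 + y*0 = -11 + 0*0 = -11 + 0 = -11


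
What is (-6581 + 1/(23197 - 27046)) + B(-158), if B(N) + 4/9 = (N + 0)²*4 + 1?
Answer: 1077052837/11547 ≈ 93276.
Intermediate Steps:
B(N) = 5/9 + 4*N² (B(N) = -4/9 + ((N + 0)²*4 + 1) = -4/9 + (N²*4 + 1) = -4/9 + (4*N² + 1) = -4/9 + (1 + 4*N²) = 5/9 + 4*N²)
(-6581 + 1/(23197 - 27046)) + B(-158) = (-6581 + 1/(23197 - 27046)) + (5/9 + 4*(-158)²) = (-6581 + 1/(-3849)) + (5/9 + 4*24964) = (-6581 - 1/3849) + (5/9 + 99856) = -25330270/3849 + 898709/9 = 1077052837/11547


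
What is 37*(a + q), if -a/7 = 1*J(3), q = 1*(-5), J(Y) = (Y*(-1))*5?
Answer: 3700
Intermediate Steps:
J(Y) = -5*Y (J(Y) = -Y*5 = -5*Y)
q = -5
a = 105 (a = -7*(-5*3) = -7*(-15) = 105)
37*(a + q) = 37*(105 - 5) = 37*100 = 3700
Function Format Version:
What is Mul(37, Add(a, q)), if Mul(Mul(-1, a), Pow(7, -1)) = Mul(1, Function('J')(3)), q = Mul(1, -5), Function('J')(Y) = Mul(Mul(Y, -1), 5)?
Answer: 3700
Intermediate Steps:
Function('J')(Y) = Mul(-5, Y) (Function('J')(Y) = Mul(Mul(-1, Y), 5) = Mul(-5, Y))
q = -5
a = 105 (a = Mul(-7, Mul(1, Mul(-5, 3))) = Mul(-7, Mul(1, -15)) = Mul(-7, -15) = 105)
Mul(37, Add(a, q)) = Mul(37, Add(105, -5)) = Mul(37, 100) = 3700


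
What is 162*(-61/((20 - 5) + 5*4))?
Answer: -9882/35 ≈ -282.34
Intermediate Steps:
162*(-61/((20 - 5) + 5*4)) = 162*(-61/(15 + 20)) = 162*(-61/35) = -9882/35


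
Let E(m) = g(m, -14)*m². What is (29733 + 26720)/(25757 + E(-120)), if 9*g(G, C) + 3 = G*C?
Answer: 56453/2708957 ≈ 0.020839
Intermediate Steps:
g(G, C) = -⅓ + C*G/9 (g(G, C) = -⅓ + (G*C)/9 = -⅓ + (C*G)/9 = -⅓ + C*G/9)
E(m) = m²*(-⅓ - 14*m/9) (E(m) = (-⅓ + (⅑)*(-14)*m)*m² = (-⅓ - 14*m/9)*m² = m²*(-⅓ - 14*m/9))
(29733 + 26720)/(25757 + E(-120)) = (29733 + 26720)/(25757 + (⅑)*(-120)²*(-3 - 14*(-120))) = 56453/(25757 + (⅑)*14400*(-3 + 1680)) = 56453/(25757 + (⅑)*14400*1677) = 56453/(25757 + 2683200) = 56453/2708957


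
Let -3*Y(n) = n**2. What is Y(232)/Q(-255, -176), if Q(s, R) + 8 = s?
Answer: 53824/789 ≈ 68.218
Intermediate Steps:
Q(s, R) = -8 + s
Y(n) = -n**2/3
Y(232)/Q(-255, -176) = (-1/3*232**2)/(-8 - 255) = -1/3*53824/(-263) = -53824/3*(-1/263) = 53824/789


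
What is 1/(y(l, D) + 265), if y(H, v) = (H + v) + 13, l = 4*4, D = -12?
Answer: 1/282 ≈ 0.0035461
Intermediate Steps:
l = 16
y(H, v) = 13 + H + v
1/(y(l, D) + 265) = 1/((13 + 16 - 12) + 265) = 1/(17 + 265) = 1/282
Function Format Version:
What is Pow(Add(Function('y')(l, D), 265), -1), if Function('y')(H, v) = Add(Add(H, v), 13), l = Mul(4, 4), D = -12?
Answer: Rational(1, 282) ≈ 0.0035461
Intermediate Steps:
l = 16
Function('y')(H, v) = Add(13, H, v)
Pow(Add(Function('y')(l, D), 265), -1) = Pow(Add(Add(13, 16, -12), 265), -1) = Pow(Add(17, 265), -1) = Pow(282, -1) = Rational(1, 282)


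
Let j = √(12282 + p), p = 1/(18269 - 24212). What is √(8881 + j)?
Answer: √(313670250369 + 29715*√17351640411)/5943 ≈ 94.825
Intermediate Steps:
p = -1/5943 (p = 1/(-5943) = -1/5943 ≈ -0.00016827)
j = 5*√17351640411/5943 (j = √(12282 - 1/5943) = √(72991925/5943) = 5*√17351640411/5943 ≈ 110.82)
√(8881 + j) = √(8881 + 5*√17351640411/5943)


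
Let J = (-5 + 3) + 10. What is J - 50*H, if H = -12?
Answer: 608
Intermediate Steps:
J = 8 (J = -2 + 10 = 8)
J - 50*H = 8 - 50*(-12) = 8 + 600 = 608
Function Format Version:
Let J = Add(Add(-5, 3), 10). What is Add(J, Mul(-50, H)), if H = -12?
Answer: 608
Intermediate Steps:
J = 8 (J = Add(-2, 10) = 8)
Add(J, Mul(-50, H)) = Add(8, Mul(-50, -12)) = Add(8, 600) = 608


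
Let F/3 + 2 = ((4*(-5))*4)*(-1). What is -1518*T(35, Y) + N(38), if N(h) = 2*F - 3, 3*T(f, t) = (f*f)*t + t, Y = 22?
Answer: -13647367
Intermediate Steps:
T(f, t) = t/3 + t*f²/3 (T(f, t) = ((f*f)*t + t)/3 = (f²*t + t)/3 = (t*f² + t)/3 = (t + t*f²)/3 = t/3 + t*f²/3)
F = 234 (F = -6 + 3*(((4*(-5))*4)*(-1)) = -6 + 3*(-20*4*(-1)) = -6 + 3*(-80*(-1)) = -6 + 3*80 = -6 + 240 = 234)
N(h) = 465 (N(h) = 2*234 - 3 = 468 - 3 = 465)
-1518*T(35, Y) + N(38) = -506*22*(1 + 35²) + 465 = -506*22*(1 + 1225) + 465 = -506*22*1226 + 465 = -1518*26972/3 + 465 = -13647832 + 465 = -13647367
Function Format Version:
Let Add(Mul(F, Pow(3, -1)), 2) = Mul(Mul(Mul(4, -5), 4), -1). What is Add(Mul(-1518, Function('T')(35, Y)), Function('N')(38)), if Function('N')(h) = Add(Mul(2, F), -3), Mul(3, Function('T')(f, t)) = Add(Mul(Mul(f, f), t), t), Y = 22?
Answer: -13647367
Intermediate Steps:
Function('T')(f, t) = Add(Mul(Rational(1, 3), t), Mul(Rational(1, 3), t, Pow(f, 2))) (Function('T')(f, t) = Mul(Rational(1, 3), Add(Mul(Mul(f, f), t), t)) = Mul(Rational(1, 3), Add(Mul(Pow(f, 2), t), t)) = Mul(Rational(1, 3), Add(Mul(t, Pow(f, 2)), t)) = Mul(Rational(1, 3), Add(t, Mul(t, Pow(f, 2)))) = Add(Mul(Rational(1, 3), t), Mul(Rational(1, 3), t, Pow(f, 2))))
F = 234 (F = Add(-6, Mul(3, Mul(Mul(Mul(4, -5), 4), -1))) = Add(-6, Mul(3, Mul(Mul(-20, 4), -1))) = Add(-6, Mul(3, Mul(-80, -1))) = Add(-6, Mul(3, 80)) = Add(-6, 240) = 234)
Function('N')(h) = 465 (Function('N')(h) = Add(Mul(2, 234), -3) = Add(468, -3) = 465)
Add(Mul(-1518, Function('T')(35, Y)), Function('N')(38)) = Add(Mul(-1518, Mul(Rational(1, 3), 22, Add(1, Pow(35, 2)))), 465) = Add(Mul(-1518, Mul(Rational(1, 3), 22, Add(1, 1225))), 465) = Add(Mul(-1518, Mul(Rational(1, 3), 22, 1226)), 465) = Add(Mul(-1518, Rational(26972, 3)), 465) = Add(-13647832, 465) = -13647367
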